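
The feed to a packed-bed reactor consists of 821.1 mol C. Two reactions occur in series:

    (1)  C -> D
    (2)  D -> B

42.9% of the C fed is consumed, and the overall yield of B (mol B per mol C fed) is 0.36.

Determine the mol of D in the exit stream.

Conversion of C: C consumed = 1ξ₁ = 0.429 × 821.1 → ξ₁ = 352.3 mol.
Yield of B: 1ξ₂ / 821.1 = 0.36 → ξ₂ = 295.6 mol.
Outlet amounts (n = n₀ + Σ ν·ξ):
  C: 821.1 − 1(352.3) = 468.8
  D: 0 + 1(352.3) − 1(295.6) = 56.66
  B: 0 + 1(295.6) = 295.6

56.7 mol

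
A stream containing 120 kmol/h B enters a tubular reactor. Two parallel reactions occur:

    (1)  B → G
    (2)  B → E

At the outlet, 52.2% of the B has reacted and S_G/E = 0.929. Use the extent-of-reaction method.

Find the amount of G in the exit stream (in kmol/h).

Conversion of B: B consumed = 0.522 × 120 = 62.64 kmol/h = 1ξ₁ + 1ξ₂.
Selectivity: 1ξ₁ / (1ξ₂) = 0.929 → ξ₁ = 0.929 ξ₂.
Substitute: (1·0.929 + 1) ξ₂ = 62.64 → ξ₂ = 32.47 kmol/h, ξ₁ = 30.17 kmol/h.
Outlet amounts (n = n₀ + Σ ν·ξ):
  B: 120 − 1(30.17) − 1(32.47) = 57.36
  G: 0 + 1(30.17) = 30.17
  E: 0 + 1(32.47) = 32.47

30.2 kmol/h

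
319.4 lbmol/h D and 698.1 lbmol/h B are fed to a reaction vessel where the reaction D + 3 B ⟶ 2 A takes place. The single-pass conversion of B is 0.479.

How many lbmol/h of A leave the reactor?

223 lbmol/h

B reacted = 0.479 × 698.1 = 334.4 lbmol/h; ν_B = −3, so ξ = 334.4/3 = 111.5 lbmol/h.
Outlet amounts (n = n₀ + ν ξ):
  D: 319.4 − 1(111.5) = 207.9
  B: 698.1 − 3(111.5) = 363.7
  A: 0 + 2(111.5) = 222.9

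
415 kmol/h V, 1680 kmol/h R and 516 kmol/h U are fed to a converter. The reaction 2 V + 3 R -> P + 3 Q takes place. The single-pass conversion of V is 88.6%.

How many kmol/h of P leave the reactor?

184 kmol/h

V reacted = 0.886 × 415 = 367.7 kmol/h; ν_V = −2, so ξ = 367.7/2 = 183.8 kmol/h.
Outlet amounts (n = n₀ + ν ξ):
  V: 415 − 2(183.8) = 47.31
  R: 1680 − 3(183.8) = 1128
  P: 0 + 1(183.8) = 183.8
  Q: 0 + 3(183.8) = 551.5
  U: 516 (inert)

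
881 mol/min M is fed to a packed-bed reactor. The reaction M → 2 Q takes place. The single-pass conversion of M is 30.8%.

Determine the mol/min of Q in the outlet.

M reacted = 0.308 × 881 = 271.3 mol/min; ν_M = −1, so ξ = 271.3/1 = 271.3 mol/min.
Outlet amounts (n = n₀ + ν ξ):
  M: 881 − 1(271.3) = 609.7
  Q: 0 + 2(271.3) = 542.7

543 mol/min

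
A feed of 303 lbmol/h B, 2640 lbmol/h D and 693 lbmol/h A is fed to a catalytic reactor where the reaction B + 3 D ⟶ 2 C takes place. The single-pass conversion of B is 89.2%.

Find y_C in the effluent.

0.175

B reacted = 0.892 × 303 = 270.3 lbmol/h; ν_B = −1, so ξ = 270.3/1 = 270.3 lbmol/h.
Outlet amounts (n = n₀ + ν ξ):
  B: 303 − 1(270.3) = 32.72
  D: 2640 − 3(270.3) = 1829
  C: 0 + 2(270.3) = 540.6
  A: 693 (inert)
Total out = 3095 lbmol/h; y_C = 540.6 / 3095 = 0.1746.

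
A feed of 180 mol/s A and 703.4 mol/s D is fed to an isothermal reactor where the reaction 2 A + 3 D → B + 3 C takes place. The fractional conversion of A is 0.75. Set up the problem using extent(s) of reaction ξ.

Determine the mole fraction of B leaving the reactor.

0.0827

A reacted = 0.75 × 180 = 135 mol/s; ν_A = −2, so ξ = 135/2 = 67.5 mol/s.
Outlet amounts (n = n₀ + ν ξ):
  A: 180 − 2(67.5) = 45
  D: 703.4 − 3(67.5) = 500.9
  B: 0 + 1(67.5) = 67.5
  C: 0 + 3(67.5) = 202.5
Total out = 815.9 mol/s; y_B = 67.5 / 815.9 = 0.08273.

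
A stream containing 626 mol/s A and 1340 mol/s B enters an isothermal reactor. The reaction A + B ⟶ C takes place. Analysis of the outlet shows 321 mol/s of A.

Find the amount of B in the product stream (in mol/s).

For A: n = n₀ − 1ξ → 321 = 626 − 1ξ, giving ξ = 305 mol/s.
Outlet amounts (n = n₀ + ν ξ):
  A: 626 − 1(305) = 321
  B: 1340 − 1(305) = 1035
  C: 0 + 1(305) = 305

1040 mol/s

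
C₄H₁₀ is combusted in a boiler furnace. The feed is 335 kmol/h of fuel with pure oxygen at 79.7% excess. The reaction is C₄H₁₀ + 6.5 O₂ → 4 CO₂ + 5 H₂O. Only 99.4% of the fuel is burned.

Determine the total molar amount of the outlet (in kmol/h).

Stoichiometric O₂ = 6.5 × 335 = 2178 kmol/h; O₂ fed = 2178 × 1.797 = 3913 kmol/h.
Fuel reacted = 0.994 × 335 → ξ = 333 kmol/h.
Outlet (n = n₀ + ν ξ):
  C₄H₁₀: 335 − 1(333) = 2.01
  O₂: 3913 − 6.5(333) = 1749
  CO₂: 0 + 4(333) = 1332
  H₂O: 0 + 5(333) = 1665
Total out = 2.01 + 1749 + 1332 + 1665 = 4747 kmol/h.

4750 kmol/h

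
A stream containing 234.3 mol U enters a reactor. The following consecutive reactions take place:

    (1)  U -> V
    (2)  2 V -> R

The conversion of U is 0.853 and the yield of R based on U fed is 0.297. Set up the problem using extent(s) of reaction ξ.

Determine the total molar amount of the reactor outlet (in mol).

Conversion of U: U consumed = 1ξ₁ = 0.853 × 234.3 → ξ₁ = 199.9 mol.
Yield of R: 1ξ₂ / 234.3 = 0.297 → ξ₂ = 69.59 mol.
Outlet amounts (n = n₀ + Σ ν·ξ):
  U: 234.3 − 1(199.9) = 34.44
  V: 0 + 1(199.9) − 2(69.59) = 60.68
  R: 0 + 1(69.59) = 69.59
Total out = 34.44 + 60.68 + 69.59 = 164.7 mol.

165 mol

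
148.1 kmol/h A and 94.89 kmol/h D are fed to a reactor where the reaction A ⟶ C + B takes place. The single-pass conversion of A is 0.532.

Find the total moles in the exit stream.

322 kmol/h

A reacted = 0.532 × 148.1 = 78.79 kmol/h; ν_A = −1, so ξ = 78.79/1 = 78.79 kmol/h.
Outlet amounts (n = n₀ + ν ξ):
  A: 148.1 − 1(78.79) = 69.31
  C: 0 + 1(78.79) = 78.79
  B: 0 + 1(78.79) = 78.79
  D: 94.89 (inert)
Total out = 69.31 + 78.79 + 78.79 + 94.89 = 321.8 kmol/h.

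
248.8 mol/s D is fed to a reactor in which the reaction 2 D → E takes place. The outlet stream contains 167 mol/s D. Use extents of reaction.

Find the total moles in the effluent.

For D: n = n₀ − 2ξ → 167 = 248.8 − 2ξ, giving ξ = 40.9 mol/s.
Outlet amounts (n = n₀ + ν ξ):
  D: 248.8 − 2(40.9) = 167
  E: 0 + 1(40.9) = 40.9
Total out = 167 + 40.9 = 207.9 mol/s.

208 mol/s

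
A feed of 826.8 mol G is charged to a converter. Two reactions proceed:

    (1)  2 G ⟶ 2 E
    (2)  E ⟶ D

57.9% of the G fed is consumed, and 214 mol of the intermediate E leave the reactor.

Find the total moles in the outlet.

827 mol

Conversion of G: G consumed = 2ξ₁ = 0.579 × 826.8 → ξ₁ = 239.4 mol.
E balance: n_E = 0 + 2ξ₁ − 1ξ₂ = 214 → ξ₂ = (2·239.4 − 214)/1 = 264.7 mol.
Outlet amounts (n = n₀ + Σ ν·ξ):
  G: 826.8 − 2(239.4) = 348.1
  E: 0 + 2(239.4) − 1(264.7) = 214
  D: 0 + 1(264.7) = 264.7
Total out = 348.1 + 214 + 264.7 = 826.8 mol.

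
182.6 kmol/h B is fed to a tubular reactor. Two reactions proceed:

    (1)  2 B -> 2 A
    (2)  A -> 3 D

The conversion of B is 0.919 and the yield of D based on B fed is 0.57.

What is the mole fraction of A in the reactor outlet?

0.528

Conversion of B: B consumed = 2ξ₁ = 0.919 × 182.6 → ξ₁ = 83.9 kmol/h.
Yield of D: 3ξ₂ / 182.6 = 0.57 → ξ₂ = 34.69 kmol/h.
Outlet amounts (n = n₀ + Σ ν·ξ):
  B: 182.6 − 2(83.9) = 14.79
  A: 0 + 2(83.9) − 1(34.69) = 133.1
  D: 0 + 3(34.69) = 104.1
Total out = 252 kmol/h; y_A = 133.1 / 252 = 0.5283.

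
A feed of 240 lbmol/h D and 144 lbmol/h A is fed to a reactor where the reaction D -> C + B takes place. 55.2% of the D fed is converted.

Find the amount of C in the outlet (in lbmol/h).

D reacted = 0.552 × 240 = 132.5 lbmol/h; ν_D = −1, so ξ = 132.5/1 = 132.5 lbmol/h.
Outlet amounts (n = n₀ + ν ξ):
  D: 240 − 1(132.5) = 107.5
  C: 0 + 1(132.5) = 132.5
  B: 0 + 1(132.5) = 132.5
  A: 144 (inert)

132 lbmol/h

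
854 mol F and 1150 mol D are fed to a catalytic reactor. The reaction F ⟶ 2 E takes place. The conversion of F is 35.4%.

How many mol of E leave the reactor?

605 mol

F reacted = 0.354 × 854 = 302.3 mol; ν_F = −1, so ξ = 302.3/1 = 302.3 mol.
Outlet amounts (n = n₀ + ν ξ):
  F: 854 − 1(302.3) = 551.7
  E: 0 + 2(302.3) = 604.6
  D: 1150 (inert)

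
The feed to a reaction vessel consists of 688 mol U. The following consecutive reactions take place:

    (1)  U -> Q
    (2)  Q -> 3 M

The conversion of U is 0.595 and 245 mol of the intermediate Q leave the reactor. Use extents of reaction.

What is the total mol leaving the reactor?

1020 mol

Conversion of U: U consumed = 1ξ₁ = 0.595 × 688 → ξ₁ = 409.4 mol.
Q balance: n_Q = 0 + 1ξ₁ − 1ξ₂ = 245 → ξ₂ = (1·409.4 − 245)/1 = 164.4 mol.
Outlet amounts (n = n₀ + Σ ν·ξ):
  U: 688 − 1(409.4) = 278.6
  Q: 0 + 1(409.4) − 1(164.4) = 245
  M: 0 + 3(164.4) = 493.1
Total out = 278.6 + 245 + 493.1 = 1017 mol.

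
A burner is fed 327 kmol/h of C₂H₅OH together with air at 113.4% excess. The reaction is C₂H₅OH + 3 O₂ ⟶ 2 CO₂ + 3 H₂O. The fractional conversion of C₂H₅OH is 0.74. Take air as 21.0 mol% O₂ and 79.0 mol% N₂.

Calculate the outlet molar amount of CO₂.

Stoichiometric O₂ = 3 × 327 = 981 kmol/h; O₂ fed = 981 × 2.134 = 2093 kmol/h.
N₂ fed = 2093 × 79/21 = 7875 kmol/h.
Fuel reacted = 0.74 × 327 → ξ = 242 kmol/h.
Outlet (n = n₀ + ν ξ):
  C₂H₅OH: 327 − 1(242) = 85.02
  O₂: 2093 − 3(242) = 1368
  N₂: 7875 (inert)
  CO₂: 0 + 2(242) = 484
  H₂O: 0 + 3(242) = 725.9

484 kmol/h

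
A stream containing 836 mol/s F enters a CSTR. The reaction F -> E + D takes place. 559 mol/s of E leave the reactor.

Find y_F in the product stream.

0.199

For E: n = n₀ + 1ξ → 559 = 0 + 1ξ, giving ξ = 559 mol/s.
Outlet amounts (n = n₀ + ν ξ):
  F: 836 − 1(559) = 277
  E: 0 + 1(559) = 559
  D: 0 + 1(559) = 559
Total out = 1395 mol/s; y_F = 277 / 1395 = 0.1986.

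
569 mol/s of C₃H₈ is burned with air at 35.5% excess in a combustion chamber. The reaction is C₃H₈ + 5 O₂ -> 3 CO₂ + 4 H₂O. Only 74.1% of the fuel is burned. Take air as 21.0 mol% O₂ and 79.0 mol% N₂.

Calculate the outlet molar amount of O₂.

Stoichiometric O₂ = 5 × 569 = 2845 mol/s; O₂ fed = 2845 × 1.355 = 3855 mol/s.
N₂ fed = 3855 × 79/21 = 14500 mol/s.
Fuel reacted = 0.741 × 569 → ξ = 421.6 mol/s.
Outlet (n = n₀ + ν ξ):
  C₃H₈: 569 − 1(421.6) = 147.4
  O₂: 3855 − 5(421.6) = 1747
  N₂: 14500 (inert)
  CO₂: 0 + 3(421.6) = 1265
  H₂O: 0 + 4(421.6) = 1687

1750 mol/s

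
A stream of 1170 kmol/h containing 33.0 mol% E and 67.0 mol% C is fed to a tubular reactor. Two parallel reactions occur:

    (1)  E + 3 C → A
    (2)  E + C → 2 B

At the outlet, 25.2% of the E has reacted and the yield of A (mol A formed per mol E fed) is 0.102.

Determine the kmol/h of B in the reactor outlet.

Yield of A: 1ξ₁ / 386.1 = 0.102 → ξ₁ = 39.38 kmol/h.
Conversion of E: 1ξ₁ + 1ξ₂ = 0.252 × 386.1 = 97.3 → ξ₂ = 57.92 kmol/h.
Outlet amounts (n = n₀ + Σ ν·ξ):
  E: 386.1 − 1(39.38) − 1(57.92) = 288.8
  C: 783.9 − 3(39.38) − 1(57.92) = 607.8
  A: 0 + 1(39.38) = 39.38
  B: 0 + 2(57.92) = 115.8

116 kmol/h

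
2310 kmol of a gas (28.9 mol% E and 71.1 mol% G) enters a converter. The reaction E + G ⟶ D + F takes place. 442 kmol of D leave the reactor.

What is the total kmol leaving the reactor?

For D: n = n₀ + 1ξ → 442 = 0 + 1ξ, giving ξ = 442 kmol.
Outlet amounts (n = n₀ + ν ξ):
  E: 667.6 − 1(442) = 225.6
  G: 1642 − 1(442) = 1200
  D: 0 + 1(442) = 442
  F: 0 + 1(442) = 442
Total out = 225.6 + 1200 + 442 + 442 = 2310 kmol.

2310 kmol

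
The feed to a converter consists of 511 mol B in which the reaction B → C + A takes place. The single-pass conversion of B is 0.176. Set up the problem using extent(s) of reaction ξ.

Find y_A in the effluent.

B reacted = 0.176 × 511 = 89.94 mol; ν_B = −1, so ξ = 89.94/1 = 89.94 mol.
Outlet amounts (n = n₀ + ν ξ):
  B: 511 − 1(89.94) = 421.1
  C: 0 + 1(89.94) = 89.94
  A: 0 + 1(89.94) = 89.94
Total out = 600.9 mol; y_A = 89.94 / 600.9 = 0.1497.

0.15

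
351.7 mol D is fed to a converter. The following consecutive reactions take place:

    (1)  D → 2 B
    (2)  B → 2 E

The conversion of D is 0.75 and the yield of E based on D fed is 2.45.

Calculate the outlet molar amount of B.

96.7 mol

Conversion of D: D consumed = 1ξ₁ = 0.75 × 351.7 → ξ₁ = 263.8 mol.
Yield of E: 2ξ₂ / 351.7 = 2.45 → ξ₂ = 430.8 mol.
Outlet amounts (n = n₀ + Σ ν·ξ):
  D: 351.7 − 1(263.8) = 87.93
  B: 0 + 2(263.8) − 1(430.8) = 96.72
  E: 0 + 2(430.8) = 861.7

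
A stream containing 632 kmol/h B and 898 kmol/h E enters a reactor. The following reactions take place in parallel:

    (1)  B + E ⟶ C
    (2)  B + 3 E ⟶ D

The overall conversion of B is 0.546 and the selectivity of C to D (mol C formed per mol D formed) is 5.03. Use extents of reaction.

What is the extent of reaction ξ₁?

ξ₁ = 288 kmol/h

Conversion of B: B consumed = 0.546 × 632 = 345.1 kmol/h = 1ξ₁ + 1ξ₂.
Selectivity: 1ξ₁ / (1ξ₂) = 5.03 → ξ₁ = 5.03 ξ₂.
Substitute: (1·5.03 + 1) ξ₂ = 345.1 → ξ₂ = 57.23 kmol/h, ξ₁ = 287.8 kmol/h.
Outlet amounts (n = n₀ + Σ ν·ξ):
  B: 632 − 1(287.8) − 1(57.23) = 286.9
  E: 898 − 1(287.8) − 3(57.23) = 438.5
  C: 0 + 1(287.8) = 287.8
  D: 0 + 1(57.23) = 57.23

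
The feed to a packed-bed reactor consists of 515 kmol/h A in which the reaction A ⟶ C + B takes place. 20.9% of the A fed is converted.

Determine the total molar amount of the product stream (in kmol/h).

623 kmol/h

A reacted = 0.209 × 515 = 107.6 kmol/h; ν_A = −1, so ξ = 107.6/1 = 107.6 kmol/h.
Outlet amounts (n = n₀ + ν ξ):
  A: 515 − 1(107.6) = 407.4
  C: 0 + 1(107.6) = 107.6
  B: 0 + 1(107.6) = 107.6
Total out = 407.4 + 107.6 + 107.6 = 622.6 kmol/h.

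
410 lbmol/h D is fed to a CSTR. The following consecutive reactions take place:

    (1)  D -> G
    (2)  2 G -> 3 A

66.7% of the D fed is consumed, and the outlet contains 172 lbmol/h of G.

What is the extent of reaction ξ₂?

Conversion of D: D consumed = 1ξ₁ = 0.667 × 410 → ξ₁ = 273.5 lbmol/h.
G balance: n_G = 0 + 1ξ₁ − 2ξ₂ = 172 → ξ₂ = (1·273.5 − 172)/2 = 50.74 lbmol/h.
Outlet amounts (n = n₀ + Σ ν·ξ):
  D: 410 − 1(273.5) = 136.5
  G: 0 + 1(273.5) − 2(50.74) = 172
  A: 0 + 3(50.74) = 152.2

ξ₂ = 50.7 lbmol/h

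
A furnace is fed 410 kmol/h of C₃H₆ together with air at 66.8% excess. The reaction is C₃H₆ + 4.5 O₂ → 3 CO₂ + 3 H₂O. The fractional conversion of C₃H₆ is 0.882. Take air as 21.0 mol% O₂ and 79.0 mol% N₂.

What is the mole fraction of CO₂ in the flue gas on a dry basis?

0.0766

Stoichiometric O₂ = 4.5 × 410 = 1845 kmol/h; O₂ fed = 1845 × 1.668 = 3077 kmol/h.
N₂ fed = 3077 × 79/21 = 11580 kmol/h.
Fuel reacted = 0.882 × 410 → ξ = 361.6 kmol/h.
Outlet (n = n₀ + ν ξ):
  C₃H₆: 410 − 1(361.6) = 48.38
  O₂: 3077 − 4.5(361.6) = 1450
  N₂: 11580 (inert)
  CO₂: 0 + 3(361.6) = 1085
  H₂O: 0 + 3(361.6) = 1085
Dry total = 14160 kmol/h; y_CO₂ (dry) = 1085 / 14160 = 0.07661.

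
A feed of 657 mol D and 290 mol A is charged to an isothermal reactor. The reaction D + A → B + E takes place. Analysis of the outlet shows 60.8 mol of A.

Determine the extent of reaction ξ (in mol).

ξ = 229 mol

For A: n = n₀ − 1ξ → 60.8 = 290 − 1ξ, giving ξ = 229.2 mol.
Outlet amounts (n = n₀ + ν ξ):
  D: 657 − 1(229.2) = 427.8
  A: 290 − 1(229.2) = 60.8
  B: 0 + 1(229.2) = 229.2
  E: 0 + 1(229.2) = 229.2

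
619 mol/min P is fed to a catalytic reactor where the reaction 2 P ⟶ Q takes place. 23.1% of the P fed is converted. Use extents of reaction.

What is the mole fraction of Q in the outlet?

P reacted = 0.231 × 619 = 143 mol/min; ν_P = −2, so ξ = 143/2 = 71.49 mol/min.
Outlet amounts (n = n₀ + ν ξ):
  P: 619 − 2(71.49) = 476
  Q: 0 + 1(71.49) = 71.49
Total out = 547.5 mol/min; y_Q = 71.49 / 547.5 = 0.1306.

0.131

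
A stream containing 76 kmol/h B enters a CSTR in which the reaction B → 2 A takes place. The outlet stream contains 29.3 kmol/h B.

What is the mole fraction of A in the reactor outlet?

For B: n = n₀ − 1ξ → 29.3 = 76 − 1ξ, giving ξ = 46.7 kmol/h.
Outlet amounts (n = n₀ + ν ξ):
  B: 76 − 1(46.7) = 29.3
  A: 0 + 2(46.7) = 93.4
Total out = 122.7 kmol/h; y_A = 93.4 / 122.7 = 0.7612.

0.761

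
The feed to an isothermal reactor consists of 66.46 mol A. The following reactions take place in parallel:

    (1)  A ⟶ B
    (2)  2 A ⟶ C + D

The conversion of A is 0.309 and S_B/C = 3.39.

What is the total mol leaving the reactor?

66.5 mol

Conversion of A: A consumed = 0.309 × 66.46 = 20.54 mol = 1ξ₁ + 2ξ₂.
Selectivity: 1ξ₁ / (1ξ₂) = 3.39 → ξ₁ = 3.39 ξ₂.
Substitute: (1·3.39 + 2) ξ₂ = 20.54 → ξ₂ = 3.81 mol, ξ₁ = 12.92 mol.
Outlet amounts (n = n₀ + Σ ν·ξ):
  A: 66.46 − 1(12.92) − 2(3.81) = 45.92
  B: 0 + 1(12.92) = 12.92
  C: 0 + 1(3.81) = 3.81
  D: 0 + 1(3.81) = 3.81
Total out = 45.92 + 12.92 + 3.81 + 3.81 = 66.46 mol.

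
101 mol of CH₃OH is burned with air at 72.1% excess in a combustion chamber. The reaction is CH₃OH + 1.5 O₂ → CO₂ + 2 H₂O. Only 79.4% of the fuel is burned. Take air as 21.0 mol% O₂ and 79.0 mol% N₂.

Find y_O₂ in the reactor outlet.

Stoichiometric O₂ = 1.5 × 101 = 151.5 mol; O₂ fed = 151.5 × 1.721 = 260.7 mol.
N₂ fed = 260.7 × 79/21 = 980.8 mol.
Fuel reacted = 0.794 × 101 → ξ = 80.19 mol.
Outlet (n = n₀ + ν ξ):
  CH₃OH: 101 − 1(80.19) = 20.81
  O₂: 260.7 − 1.5(80.19) = 140.4
  N₂: 980.8 (inert)
  CO₂: 0 + 1(80.19) = 80.19
  H₂O: 0 + 2(80.19) = 160.4
Total out = 1383 mol; y_O₂ = 140.4 / 1383 = 0.1016.

0.102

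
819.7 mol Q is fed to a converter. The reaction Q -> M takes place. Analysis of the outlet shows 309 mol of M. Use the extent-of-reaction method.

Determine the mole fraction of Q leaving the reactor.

0.623

For M: n = n₀ + 1ξ → 309 = 0 + 1ξ, giving ξ = 309 mol.
Outlet amounts (n = n₀ + ν ξ):
  Q: 819.7 − 1(309) = 510.7
  M: 0 + 1(309) = 309
Total out = 819.7 mol; y_Q = 510.7 / 819.7 = 0.623.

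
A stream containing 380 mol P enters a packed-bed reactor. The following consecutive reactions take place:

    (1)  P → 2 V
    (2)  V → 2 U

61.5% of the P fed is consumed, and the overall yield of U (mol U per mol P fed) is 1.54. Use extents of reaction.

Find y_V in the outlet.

Conversion of P: P consumed = 1ξ₁ = 0.615 × 380 → ξ₁ = 233.7 mol.
Yield of U: 2ξ₂ / 380 = 1.54 → ξ₂ = 292.6 mol.
Outlet amounts (n = n₀ + Σ ν·ξ):
  P: 380 − 1(233.7) = 146.3
  V: 0 + 2(233.7) − 1(292.6) = 174.8
  U: 0 + 2(292.6) = 585.2
Total out = 906.3 mol; y_V = 174.8 / 906.3 = 0.1929.

0.193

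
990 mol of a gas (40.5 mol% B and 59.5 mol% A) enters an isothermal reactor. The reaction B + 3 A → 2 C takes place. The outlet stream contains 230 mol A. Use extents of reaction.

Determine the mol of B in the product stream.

For A: n = n₀ − 3ξ → 230 = 589 − 3ξ, giving ξ = 119.7 mol.
Outlet amounts (n = n₀ + ν ξ):
  B: 400.9 − 1(119.7) = 281.3
  A: 589 − 3(119.7) = 230
  C: 0 + 2(119.7) = 239.4

281 mol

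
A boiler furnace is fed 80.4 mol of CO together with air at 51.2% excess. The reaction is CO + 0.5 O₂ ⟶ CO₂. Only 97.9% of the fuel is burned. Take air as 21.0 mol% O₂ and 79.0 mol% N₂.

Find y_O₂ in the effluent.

0.0648

Stoichiometric O₂ = 0.5 × 80.4 = 40.2 mol; O₂ fed = 40.2 × 1.512 = 60.78 mol.
N₂ fed = 60.78 × 79/21 = 228.7 mol.
Fuel reacted = 0.979 × 80.4 → ξ = 78.71 mol.
Outlet (n = n₀ + ν ξ):
  CO: 80.4 − 1(78.71) = 1.688
  O₂: 60.78 − 0.5(78.71) = 21.43
  N₂: 228.7 (inert)
  CO₂: 0 + 1(78.71) = 78.71
Total out = 330.5 mol; y_O₂ = 21.43 / 330.5 = 0.06483.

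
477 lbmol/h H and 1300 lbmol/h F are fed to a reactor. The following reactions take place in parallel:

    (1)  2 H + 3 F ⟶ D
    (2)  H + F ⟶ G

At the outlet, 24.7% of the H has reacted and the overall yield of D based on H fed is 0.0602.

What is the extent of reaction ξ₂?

ξ₂ = 60.4 lbmol/h

Yield of D: 1ξ₁ / 477 = 0.0602 → ξ₁ = 28.72 lbmol/h.
Conversion of H: 2ξ₁ + 1ξ₂ = 0.247 × 477 = 117.8 → ξ₂ = 60.39 lbmol/h.
Outlet amounts (n = n₀ + Σ ν·ξ):
  H: 477 − 2(28.72) − 1(60.39) = 359.2
  F: 1300 − 3(28.72) − 1(60.39) = 1153
  D: 0 + 1(28.72) = 28.72
  G: 0 + 1(60.39) = 60.39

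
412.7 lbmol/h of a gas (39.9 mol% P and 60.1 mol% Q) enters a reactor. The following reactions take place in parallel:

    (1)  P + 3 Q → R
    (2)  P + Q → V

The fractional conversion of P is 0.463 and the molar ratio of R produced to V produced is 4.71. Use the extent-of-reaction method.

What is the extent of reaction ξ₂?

ξ₂ = 13.4 lbmol/h

Conversion of P: P consumed = 0.463 × 164.7 = 76.24 lbmol/h = 1ξ₁ + 1ξ₂.
Selectivity: 1ξ₁ / (1ξ₂) = 4.71 → ξ₁ = 4.71 ξ₂.
Substitute: (1·4.71 + 1) ξ₂ = 76.24 → ξ₂ = 13.35 lbmol/h, ξ₁ = 62.89 lbmol/h.
Outlet amounts (n = n₀ + Σ ν·ξ):
  P: 164.7 − 1(62.89) − 1(13.35) = 88.43
  Q: 248 − 3(62.89) − 1(13.35) = 46.01
  R: 0 + 1(62.89) = 62.89
  V: 0 + 1(13.35) = 13.35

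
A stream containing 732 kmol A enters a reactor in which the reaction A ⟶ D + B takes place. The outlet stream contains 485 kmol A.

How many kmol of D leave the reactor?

247 kmol

For A: n = n₀ − 1ξ → 485 = 732 − 1ξ, giving ξ = 247 kmol.
Outlet amounts (n = n₀ + ν ξ):
  A: 732 − 1(247) = 485
  D: 0 + 1(247) = 247
  B: 0 + 1(247) = 247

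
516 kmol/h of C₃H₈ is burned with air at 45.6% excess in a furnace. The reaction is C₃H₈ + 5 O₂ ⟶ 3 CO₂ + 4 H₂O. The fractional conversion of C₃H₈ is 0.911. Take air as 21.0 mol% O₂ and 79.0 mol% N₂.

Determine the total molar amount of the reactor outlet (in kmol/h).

Stoichiometric O₂ = 5 × 516 = 2580 kmol/h; O₂ fed = 2580 × 1.456 = 3756 kmol/h.
N₂ fed = 3756 × 79/21 = 14130 kmol/h.
Fuel reacted = 0.911 × 516 → ξ = 470.1 kmol/h.
Outlet (n = n₀ + ν ξ):
  C₃H₈: 516 − 1(470.1) = 45.92
  O₂: 3756 − 5(470.1) = 1406
  N₂: 14130 (inert)
  CO₂: 0 + 3(470.1) = 1410
  H₂O: 0 + 4(470.1) = 1880
Total out = 45.92 + 1406 + 14130 + 1410 + 1880 = 18870 kmol/h.

18900 kmol/h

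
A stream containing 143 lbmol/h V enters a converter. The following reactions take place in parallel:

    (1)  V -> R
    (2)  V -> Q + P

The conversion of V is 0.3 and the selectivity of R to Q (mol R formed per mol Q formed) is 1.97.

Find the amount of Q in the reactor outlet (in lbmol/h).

Conversion of V: V consumed = 0.3 × 143 = 42.9 lbmol/h = 1ξ₁ + 1ξ₂.
Selectivity: 1ξ₁ / (1ξ₂) = 1.97 → ξ₁ = 1.97 ξ₂.
Substitute: (1·1.97 + 1) ξ₂ = 42.9 → ξ₂ = 14.44 lbmol/h, ξ₁ = 28.46 lbmol/h.
Outlet amounts (n = n₀ + Σ ν·ξ):
  V: 143 − 1(28.46) − 1(14.44) = 100.1
  R: 0 + 1(28.46) = 28.46
  Q: 0 + 1(14.44) = 14.44
  P: 0 + 1(14.44) = 14.44

14.4 lbmol/h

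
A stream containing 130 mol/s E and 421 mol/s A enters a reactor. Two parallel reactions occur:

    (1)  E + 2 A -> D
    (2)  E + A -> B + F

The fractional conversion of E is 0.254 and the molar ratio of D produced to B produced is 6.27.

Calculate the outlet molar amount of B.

4.54 mol/s

Conversion of E: E consumed = 0.254 × 130 = 33.02 mol/s = 1ξ₁ + 1ξ₂.
Selectivity: 1ξ₁ / (1ξ₂) = 6.27 → ξ₁ = 6.27 ξ₂.
Substitute: (1·6.27 + 1) ξ₂ = 33.02 → ξ₂ = 4.542 mol/s, ξ₁ = 28.48 mol/s.
Outlet amounts (n = n₀ + Σ ν·ξ):
  E: 130 − 1(28.48) − 1(4.542) = 96.98
  A: 421 − 2(28.48) − 1(4.542) = 359.5
  D: 0 + 1(28.48) = 28.48
  B: 0 + 1(4.542) = 4.542
  F: 0 + 1(4.542) = 4.542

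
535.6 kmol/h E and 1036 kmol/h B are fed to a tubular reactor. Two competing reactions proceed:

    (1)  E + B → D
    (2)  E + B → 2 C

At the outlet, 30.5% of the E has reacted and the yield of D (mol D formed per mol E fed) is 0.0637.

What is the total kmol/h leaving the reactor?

1540 kmol/h

Yield of D: 1ξ₁ / 535.6 = 0.0637 → ξ₁ = 34.12 kmol/h.
Conversion of E: 1ξ₁ + 1ξ₂ = 0.305 × 535.6 = 163.4 → ξ₂ = 129.2 kmol/h.
Outlet amounts (n = n₀ + Σ ν·ξ):
  E: 535.6 − 1(34.12) − 1(129.2) = 372.2
  B: 1036 − 1(34.12) − 1(129.2) = 872.6
  D: 0 + 1(34.12) = 34.12
  C: 0 + 2(129.2) = 258.5
Total out = 372.2 + 872.6 + 34.12 + 258.5 = 1537 kmol/h.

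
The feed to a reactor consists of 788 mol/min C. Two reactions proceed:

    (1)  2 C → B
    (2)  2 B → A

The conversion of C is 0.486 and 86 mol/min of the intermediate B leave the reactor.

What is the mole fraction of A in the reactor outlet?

Conversion of C: C consumed = 2ξ₁ = 0.486 × 788 → ξ₁ = 191.5 mol/min.
B balance: n_B = 0 + 1ξ₁ − 2ξ₂ = 86 → ξ₂ = (1·191.5 − 86)/2 = 52.74 mol/min.
Outlet amounts (n = n₀ + Σ ν·ξ):
  C: 788 − 2(191.5) = 405
  B: 0 + 1(191.5) − 2(52.74) = 86
  A: 0 + 1(52.74) = 52.74
Total out = 543.8 mol/min; y_A = 52.74 / 543.8 = 0.09699.

0.097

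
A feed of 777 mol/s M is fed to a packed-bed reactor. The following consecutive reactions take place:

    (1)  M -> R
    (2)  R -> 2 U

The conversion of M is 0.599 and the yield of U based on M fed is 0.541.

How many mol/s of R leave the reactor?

255 mol/s

Conversion of M: M consumed = 1ξ₁ = 0.599 × 777 → ξ₁ = 465.4 mol/s.
Yield of U: 2ξ₂ / 777 = 0.541 → ξ₂ = 210.2 mol/s.
Outlet amounts (n = n₀ + Σ ν·ξ):
  M: 777 − 1(465.4) = 311.6
  R: 0 + 1(465.4) − 1(210.2) = 255.2
  U: 0 + 2(210.2) = 420.4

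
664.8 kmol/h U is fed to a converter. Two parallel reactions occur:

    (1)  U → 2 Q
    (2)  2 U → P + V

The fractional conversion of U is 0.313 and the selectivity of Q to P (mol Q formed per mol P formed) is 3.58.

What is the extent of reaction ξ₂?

ξ₂ = 54.9 kmol/h

Conversion of U: U consumed = 0.313 × 664.8 = 208.1 kmol/h = 1ξ₁ + 2ξ₂.
Selectivity: 2ξ₁ / (1ξ₂) = 3.58 → ξ₁ = 1.79 ξ₂.
Substitute: (1·1.79 + 2) ξ₂ = 208.1 → ξ₂ = 54.9 kmol/h, ξ₁ = 98.28 kmol/h.
Outlet amounts (n = n₀ + Σ ν·ξ):
  U: 664.8 − 1(98.28) − 2(54.9) = 456.7
  Q: 0 + 2(98.28) = 196.6
  P: 0 + 1(54.9) = 54.9
  V: 0 + 1(54.9) = 54.9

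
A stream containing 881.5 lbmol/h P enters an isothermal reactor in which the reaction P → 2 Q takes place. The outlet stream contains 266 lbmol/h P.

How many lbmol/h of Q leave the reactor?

1230 lbmol/h

For P: n = n₀ − 1ξ → 266 = 881.5 − 1ξ, giving ξ = 615.5 lbmol/h.
Outlet amounts (n = n₀ + ν ξ):
  P: 881.5 − 1(615.5) = 266
  Q: 0 + 2(615.5) = 1231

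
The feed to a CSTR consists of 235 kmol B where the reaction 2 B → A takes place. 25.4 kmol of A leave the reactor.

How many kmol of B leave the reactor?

184 kmol

For A: n = n₀ + 1ξ → 25.4 = 0 + 1ξ, giving ξ = 25.4 kmol.
Outlet amounts (n = n₀ + ν ξ):
  B: 235 − 2(25.4) = 184.2
  A: 0 + 1(25.4) = 25.4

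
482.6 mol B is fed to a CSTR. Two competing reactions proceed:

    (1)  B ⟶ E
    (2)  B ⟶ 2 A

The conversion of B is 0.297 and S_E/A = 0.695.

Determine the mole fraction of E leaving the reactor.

Conversion of B: B consumed = 0.297 × 482.6 = 143.3 mol = 1ξ₁ + 1ξ₂.
Selectivity: 1ξ₁ / (2ξ₂) = 0.695 → ξ₁ = 1.39 ξ₂.
Substitute: (1·1.39 + 1) ξ₂ = 143.3 → ξ₂ = 59.97 mol, ξ₁ = 83.36 mol.
Outlet amounts (n = n₀ + Σ ν·ξ):
  B: 482.6 − 1(83.36) − 1(59.97) = 339.3
  E: 0 + 1(83.36) = 83.36
  A: 0 + 2(59.97) = 119.9
Total out = 542.6 mol; y_E = 83.36 / 542.6 = 0.1536.

0.154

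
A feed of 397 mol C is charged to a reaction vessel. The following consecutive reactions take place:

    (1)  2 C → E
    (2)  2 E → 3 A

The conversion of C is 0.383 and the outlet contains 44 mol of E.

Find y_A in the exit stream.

0.143

Conversion of C: C consumed = 2ξ₁ = 0.383 × 397 → ξ₁ = 76.03 mol.
E balance: n_E = 0 + 1ξ₁ − 2ξ₂ = 44 → ξ₂ = (1·76.03 − 44)/2 = 16.01 mol.
Outlet amounts (n = n₀ + Σ ν·ξ):
  C: 397 − 2(76.03) = 244.9
  E: 0 + 1(76.03) − 2(16.01) = 44
  A: 0 + 3(16.01) = 48.04
Total out = 337 mol; y_A = 48.04 / 337 = 0.1426.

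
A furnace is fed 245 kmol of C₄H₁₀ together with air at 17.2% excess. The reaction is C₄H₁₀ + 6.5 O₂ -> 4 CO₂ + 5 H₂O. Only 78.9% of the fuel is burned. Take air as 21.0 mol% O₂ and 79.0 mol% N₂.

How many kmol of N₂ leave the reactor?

7020 kmol

Stoichiometric O₂ = 6.5 × 245 = 1592 kmol; O₂ fed = 1592 × 1.172 = 1866 kmol.
N₂ fed = 1866 × 79/21 = 7021 kmol.
Fuel reacted = 0.789 × 245 → ξ = 193.3 kmol.
Outlet (n = n₀ + ν ξ):
  C₄H₁₀: 245 − 1(193.3) = 51.69
  O₂: 1866 − 6.5(193.3) = 609.9
  N₂: 7021 (inert)
  CO₂: 0 + 4(193.3) = 773.2
  H₂O: 0 + 5(193.3) = 966.5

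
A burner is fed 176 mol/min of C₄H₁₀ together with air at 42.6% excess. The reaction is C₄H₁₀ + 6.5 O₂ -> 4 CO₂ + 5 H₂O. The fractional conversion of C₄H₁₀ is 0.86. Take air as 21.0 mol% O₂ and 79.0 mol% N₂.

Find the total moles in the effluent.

Stoichiometric O₂ = 6.5 × 176 = 1144 mol/min; O₂ fed = 1144 × 1.426 = 1631 mol/min.
N₂ fed = 1631 × 79/21 = 6137 mol/min.
Fuel reacted = 0.86 × 176 → ξ = 151.4 mol/min.
Outlet (n = n₀ + ν ξ):
  C₄H₁₀: 176 − 1(151.4) = 24.64
  O₂: 1631 − 6.5(151.4) = 647.5
  N₂: 6137 (inert)
  CO₂: 0 + 4(151.4) = 605.4
  H₂O: 0 + 5(151.4) = 756.8
Total out = 24.64 + 647.5 + 6137 + 605.4 + 756.8 = 8171 mol/min.

8170 mol/min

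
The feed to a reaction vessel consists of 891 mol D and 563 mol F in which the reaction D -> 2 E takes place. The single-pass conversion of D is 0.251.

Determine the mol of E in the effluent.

447 mol

D reacted = 0.251 × 891 = 223.6 mol; ν_D = −1, so ξ = 223.6/1 = 223.6 mol.
Outlet amounts (n = n₀ + ν ξ):
  D: 891 − 1(223.6) = 667.4
  E: 0 + 2(223.6) = 447.3
  F: 563 (inert)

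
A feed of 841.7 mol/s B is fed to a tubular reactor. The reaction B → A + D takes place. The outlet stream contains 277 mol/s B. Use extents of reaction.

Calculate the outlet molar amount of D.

565 mol/s

For B: n = n₀ − 1ξ → 277 = 841.7 − 1ξ, giving ξ = 564.7 mol/s.
Outlet amounts (n = n₀ + ν ξ):
  B: 841.7 − 1(564.7) = 277
  A: 0 + 1(564.7) = 564.7
  D: 0 + 1(564.7) = 564.7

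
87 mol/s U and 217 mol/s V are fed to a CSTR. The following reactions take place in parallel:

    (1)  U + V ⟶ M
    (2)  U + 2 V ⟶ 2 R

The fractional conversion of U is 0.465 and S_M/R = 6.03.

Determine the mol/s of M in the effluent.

37.4 mol/s

Conversion of U: U consumed = 0.465 × 87 = 40.46 mol/s = 1ξ₁ + 1ξ₂.
Selectivity: 1ξ₁ / (2ξ₂) = 6.03 → ξ₁ = 12.06 ξ₂.
Substitute: (1·12.06 + 1) ξ₂ = 40.46 → ξ₂ = 3.098 mol/s, ξ₁ = 37.36 mol/s.
Outlet amounts (n = n₀ + Σ ν·ξ):
  U: 87 − 1(37.36) − 1(3.098) = 46.54
  V: 217 − 1(37.36) − 2(3.098) = 173.4
  M: 0 + 1(37.36) = 37.36
  R: 0 + 2(3.098) = 6.195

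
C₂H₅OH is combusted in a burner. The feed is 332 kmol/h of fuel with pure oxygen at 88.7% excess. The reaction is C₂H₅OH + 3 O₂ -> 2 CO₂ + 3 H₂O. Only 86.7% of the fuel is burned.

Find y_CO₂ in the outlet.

Stoichiometric O₂ = 3 × 332 = 996 kmol/h; O₂ fed = 996 × 1.887 = 1879 kmol/h.
Fuel reacted = 0.867 × 332 → ξ = 287.8 kmol/h.
Outlet (n = n₀ + ν ξ):
  C₂H₅OH: 332 − 1(287.8) = 44.16
  O₂: 1879 − 3(287.8) = 1016
  CO₂: 0 + 2(287.8) = 575.7
  H₂O: 0 + 3(287.8) = 863.5
Total out = 2499 kmol/h; y_CO₂ = 575.7 / 2499 = 0.2303.

0.23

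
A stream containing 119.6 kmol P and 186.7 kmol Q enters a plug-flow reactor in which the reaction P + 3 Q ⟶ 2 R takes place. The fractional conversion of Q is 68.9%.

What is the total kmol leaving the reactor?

221 kmol

Q reacted = 0.689 × 186.7 = 128.6 kmol; ν_Q = −3, so ξ = 128.6/3 = 42.88 kmol.
Outlet amounts (n = n₀ + ν ξ):
  P: 119.6 − 1(42.88) = 76.72
  Q: 186.7 − 3(42.88) = 58.06
  R: 0 + 2(42.88) = 85.76
Total out = 76.72 + 58.06 + 85.76 = 220.5 kmol.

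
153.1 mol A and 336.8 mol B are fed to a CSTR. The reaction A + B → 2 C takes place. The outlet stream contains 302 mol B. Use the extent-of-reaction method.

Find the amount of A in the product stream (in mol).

118 mol

For B: n = n₀ − 1ξ → 302 = 336.8 − 1ξ, giving ξ = 34.8 mol.
Outlet amounts (n = n₀ + ν ξ):
  A: 153.1 − 1(34.8) = 118.3
  B: 336.8 − 1(34.8) = 302
  C: 0 + 2(34.8) = 69.6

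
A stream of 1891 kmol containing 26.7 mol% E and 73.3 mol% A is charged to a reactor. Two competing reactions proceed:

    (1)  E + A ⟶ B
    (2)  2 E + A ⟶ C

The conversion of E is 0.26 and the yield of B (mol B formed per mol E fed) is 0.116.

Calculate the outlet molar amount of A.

1290 kmol

Yield of B: 1ξ₁ / 504.9 = 0.116 → ξ₁ = 58.57 kmol.
Conversion of E: 1ξ₁ + 2ξ₂ = 0.26 × 504.9 = 131.3 → ξ₂ = 36.35 kmol.
Outlet amounts (n = n₀ + Σ ν·ξ):
  E: 504.9 − 1(58.57) − 2(36.35) = 373.6
  A: 1386 − 1(58.57) − 1(36.35) = 1291
  B: 0 + 1(58.57) = 58.57
  C: 0 + 1(36.35) = 36.35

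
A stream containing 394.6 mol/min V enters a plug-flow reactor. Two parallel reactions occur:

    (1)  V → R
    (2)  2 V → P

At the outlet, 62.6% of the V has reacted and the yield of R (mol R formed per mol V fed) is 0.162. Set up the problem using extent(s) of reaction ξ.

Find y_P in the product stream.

Yield of R: 1ξ₁ / 394.6 = 0.162 → ξ₁ = 63.93 mol/min.
Conversion of V: 1ξ₁ + 2ξ₂ = 0.626 × 394.6 = 247 → ξ₂ = 91.55 mol/min.
Outlet amounts (n = n₀ + Σ ν·ξ):
  V: 394.6 − 1(63.93) − 2(91.55) = 147.6
  R: 0 + 1(63.93) = 63.93
  P: 0 + 1(91.55) = 91.55
Total out = 303.1 mol/min; y_P = 91.55 / 303.1 = 0.3021.

0.302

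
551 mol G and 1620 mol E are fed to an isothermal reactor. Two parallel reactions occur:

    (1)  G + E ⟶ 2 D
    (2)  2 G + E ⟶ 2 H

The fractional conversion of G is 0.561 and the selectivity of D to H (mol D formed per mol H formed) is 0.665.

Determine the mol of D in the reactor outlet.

Conversion of G: G consumed = 0.561 × 551 = 309.1 mol = 1ξ₁ + 2ξ₂.
Selectivity: 2ξ₁ / (2ξ₂) = 0.665 → ξ₁ = 0.665 ξ₂.
Substitute: (1·0.665 + 2) ξ₂ = 309.1 → ξ₂ = 116 mol, ξ₁ = 77.13 mol.
Outlet amounts (n = n₀ + Σ ν·ξ):
  G: 551 − 1(77.13) − 2(116) = 241.9
  E: 1620 − 1(77.13) − 1(116) = 1427
  D: 0 + 2(77.13) = 154.3
  H: 0 + 2(116) = 232

154 mol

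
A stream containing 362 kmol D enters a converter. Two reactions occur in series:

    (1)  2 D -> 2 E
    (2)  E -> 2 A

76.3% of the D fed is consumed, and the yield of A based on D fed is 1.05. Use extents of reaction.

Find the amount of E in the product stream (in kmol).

86.2 kmol

Conversion of D: D consumed = 2ξ₁ = 0.763 × 362 → ξ₁ = 138.1 kmol.
Yield of A: 2ξ₂ / 362 = 1.05 → ξ₂ = 190.1 kmol.
Outlet amounts (n = n₀ + Σ ν·ξ):
  D: 362 − 2(138.1) = 85.79
  E: 0 + 2(138.1) − 1(190.1) = 86.16
  A: 0 + 2(190.1) = 380.1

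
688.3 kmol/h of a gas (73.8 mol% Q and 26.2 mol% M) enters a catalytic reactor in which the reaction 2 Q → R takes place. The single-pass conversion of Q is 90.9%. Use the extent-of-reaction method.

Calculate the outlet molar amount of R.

Q reacted = 0.909 × 508 = 461.7 kmol/h; ν_Q = −2, so ξ = 461.7/2 = 230.9 kmol/h.
Outlet amounts (n = n₀ + ν ξ):
  Q: 508 − 2(230.9) = 46.22
  R: 0 + 1(230.9) = 230.9
  M: 180.3 (inert)

231 kmol/h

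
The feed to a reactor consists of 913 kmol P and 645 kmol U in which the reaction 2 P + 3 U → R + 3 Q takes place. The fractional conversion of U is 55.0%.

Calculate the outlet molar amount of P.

U reacted = 0.55 × 645 = 354.8 kmol; ν_U = −3, so ξ = 354.8/3 = 118.3 kmol.
Outlet amounts (n = n₀ + ν ξ):
  P: 913 − 2(118.3) = 676.5
  U: 645 − 3(118.3) = 290.2
  R: 0 + 1(118.3) = 118.3
  Q: 0 + 3(118.3) = 354.8

676 kmol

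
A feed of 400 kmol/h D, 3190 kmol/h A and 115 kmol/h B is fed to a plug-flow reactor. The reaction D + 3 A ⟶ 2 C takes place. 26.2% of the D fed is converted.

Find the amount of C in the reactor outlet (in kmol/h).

D reacted = 0.262 × 400 = 104.8 kmol/h; ν_D = −1, so ξ = 104.8/1 = 104.8 kmol/h.
Outlet amounts (n = n₀ + ν ξ):
  D: 400 − 1(104.8) = 295.2
  A: 3190 − 3(104.8) = 2876
  C: 0 + 2(104.8) = 209.6
  B: 115 (inert)

210 kmol/h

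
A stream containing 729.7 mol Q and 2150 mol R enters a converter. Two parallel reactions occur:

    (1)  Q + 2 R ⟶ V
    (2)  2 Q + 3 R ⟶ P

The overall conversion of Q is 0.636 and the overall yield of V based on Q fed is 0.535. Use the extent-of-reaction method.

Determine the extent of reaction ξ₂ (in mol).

ξ₂ = 36.8 mol

Yield of V: 1ξ₁ / 729.7 = 0.535 → ξ₁ = 390.4 mol.
Conversion of Q: 1ξ₁ + 2ξ₂ = 0.636 × 729.7 = 464.1 → ξ₂ = 36.85 mol.
Outlet amounts (n = n₀ + Σ ν·ξ):
  Q: 729.7 − 1(390.4) − 2(36.85) = 265.6
  R: 2150 − 2(390.4) − 3(36.85) = 1259
  V: 0 + 1(390.4) = 390.4
  P: 0 + 1(36.85) = 36.85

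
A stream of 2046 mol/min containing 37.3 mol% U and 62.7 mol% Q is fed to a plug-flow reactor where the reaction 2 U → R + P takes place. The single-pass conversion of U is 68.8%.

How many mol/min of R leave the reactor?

263 mol/min

U reacted = 0.688 × 763.2 = 525.1 mol/min; ν_U = −2, so ξ = 525.1/2 = 262.5 mol/min.
Outlet amounts (n = n₀ + ν ξ):
  U: 763.2 − 2(262.5) = 238.1
  R: 0 + 1(262.5) = 262.5
  P: 0 + 1(262.5) = 262.5
  Q: 1283 (inert)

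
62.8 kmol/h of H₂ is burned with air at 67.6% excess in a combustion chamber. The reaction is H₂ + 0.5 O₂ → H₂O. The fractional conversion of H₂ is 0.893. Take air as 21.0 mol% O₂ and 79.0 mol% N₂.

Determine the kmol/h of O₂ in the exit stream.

Stoichiometric O₂ = 0.5 × 62.8 = 31.4 kmol/h; O₂ fed = 31.4 × 1.676 = 52.63 kmol/h.
N₂ fed = 52.63 × 79/21 = 198 kmol/h.
Fuel reacted = 0.893 × 62.8 → ξ = 56.08 kmol/h.
Outlet (n = n₀ + ν ξ):
  H₂: 62.8 − 1(56.08) = 6.72
  O₂: 52.63 − 0.5(56.08) = 24.59
  N₂: 198 (inert)
  H₂O: 0 + 1(56.08) = 56.08

24.6 kmol/h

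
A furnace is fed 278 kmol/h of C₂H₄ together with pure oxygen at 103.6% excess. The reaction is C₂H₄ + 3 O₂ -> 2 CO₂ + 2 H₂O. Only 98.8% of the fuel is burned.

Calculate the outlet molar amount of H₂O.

549 kmol/h

Stoichiometric O₂ = 3 × 278 = 834 kmol/h; O₂ fed = 834 × 2.036 = 1698 kmol/h.
Fuel reacted = 0.988 × 278 → ξ = 274.7 kmol/h.
Outlet (n = n₀ + ν ξ):
  C₂H₄: 278 − 1(274.7) = 3.336
  O₂: 1698 − 3(274.7) = 874
  CO₂: 0 + 2(274.7) = 549.3
  H₂O: 0 + 2(274.7) = 549.3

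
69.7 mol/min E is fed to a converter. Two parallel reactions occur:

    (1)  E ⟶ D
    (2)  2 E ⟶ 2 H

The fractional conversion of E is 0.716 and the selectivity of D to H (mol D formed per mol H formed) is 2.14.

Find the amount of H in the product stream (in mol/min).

Conversion of E: E consumed = 0.716 × 69.7 = 49.91 mol/min = 1ξ₁ + 2ξ₂.
Selectivity: 1ξ₁ / (2ξ₂) = 2.14 → ξ₁ = 4.28 ξ₂.
Substitute: (1·4.28 + 2) ξ₂ = 49.91 → ξ₂ = 7.947 mol/min, ξ₁ = 34.01 mol/min.
Outlet amounts (n = n₀ + Σ ν·ξ):
  E: 69.7 − 1(34.01) − 2(7.947) = 19.79
  D: 0 + 1(34.01) = 34.01
  H: 0 + 2(7.947) = 15.89

15.9 mol/min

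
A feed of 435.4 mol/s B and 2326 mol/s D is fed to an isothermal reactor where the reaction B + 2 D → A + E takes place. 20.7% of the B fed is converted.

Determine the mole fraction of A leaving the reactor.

0.0337

B reacted = 0.207 × 435.4 = 90.13 mol/s; ν_B = −1, so ξ = 90.13/1 = 90.13 mol/s.
Outlet amounts (n = n₀ + ν ξ):
  B: 435.4 − 1(90.13) = 345.3
  D: 2326 − 2(90.13) = 2146
  A: 0 + 1(90.13) = 90.13
  E: 0 + 1(90.13) = 90.13
Total out = 2671 mol/s; y_A = 90.13 / 2671 = 0.03374.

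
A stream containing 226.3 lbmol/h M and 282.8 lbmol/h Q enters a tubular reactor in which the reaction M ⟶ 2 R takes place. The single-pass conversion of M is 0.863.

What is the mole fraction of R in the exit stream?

M reacted = 0.863 × 226.3 = 195.3 lbmol/h; ν_M = −1, so ξ = 195.3/1 = 195.3 lbmol/h.
Outlet amounts (n = n₀ + ν ξ):
  M: 226.3 − 1(195.3) = 31
  R: 0 + 2(195.3) = 390.6
  Q: 282.8 (inert)
Total out = 704.4 lbmol/h; y_R = 390.6 / 704.4 = 0.5545.

0.555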